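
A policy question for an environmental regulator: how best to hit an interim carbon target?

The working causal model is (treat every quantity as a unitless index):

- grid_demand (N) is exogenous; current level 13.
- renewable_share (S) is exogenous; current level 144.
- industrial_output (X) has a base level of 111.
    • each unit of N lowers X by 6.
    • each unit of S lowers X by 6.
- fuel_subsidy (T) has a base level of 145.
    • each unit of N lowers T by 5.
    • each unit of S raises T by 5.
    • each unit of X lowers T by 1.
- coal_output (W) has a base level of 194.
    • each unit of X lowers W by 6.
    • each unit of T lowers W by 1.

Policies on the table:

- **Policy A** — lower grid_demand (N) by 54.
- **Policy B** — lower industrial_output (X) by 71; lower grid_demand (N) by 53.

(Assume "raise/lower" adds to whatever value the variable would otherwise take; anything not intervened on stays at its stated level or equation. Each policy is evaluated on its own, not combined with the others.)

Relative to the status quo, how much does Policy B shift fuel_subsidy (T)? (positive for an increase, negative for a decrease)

18

Baseline:
  N = 13
  S = 144
  X = 111 − 6·13 − 6·144 = -831
  T = 145 − 5·13 + 5·144 − (-831) = 1631
Policy B (X − 71, N − 53):
  N = 13 − 53 = -40
  S = 144
  X = 111 − 6·(-40) − 6·144 (−71 from intervention) = -584
  T = 145 − 5·(-40) + 5·144 − (-584) = 1649
Change in T: 1649 − 1631 = 18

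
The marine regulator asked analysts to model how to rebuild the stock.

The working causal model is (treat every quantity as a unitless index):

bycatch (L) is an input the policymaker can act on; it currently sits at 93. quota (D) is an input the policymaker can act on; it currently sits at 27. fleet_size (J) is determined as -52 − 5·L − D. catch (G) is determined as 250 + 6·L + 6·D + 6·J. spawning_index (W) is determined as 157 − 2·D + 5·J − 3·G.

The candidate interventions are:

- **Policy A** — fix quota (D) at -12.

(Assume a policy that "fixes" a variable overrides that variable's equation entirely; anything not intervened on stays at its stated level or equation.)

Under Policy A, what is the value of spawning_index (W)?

Policy A (D := -12):
  L = 93
  D = -12
  J = -52 − 5·93 − (-12) = -505
  G = 250 + 6·93 + 6·(-12) + 6·(-505) = -2294
  W = 157 − 2·(-12) + 5·(-505) − 3·(-2294) = 4538

4538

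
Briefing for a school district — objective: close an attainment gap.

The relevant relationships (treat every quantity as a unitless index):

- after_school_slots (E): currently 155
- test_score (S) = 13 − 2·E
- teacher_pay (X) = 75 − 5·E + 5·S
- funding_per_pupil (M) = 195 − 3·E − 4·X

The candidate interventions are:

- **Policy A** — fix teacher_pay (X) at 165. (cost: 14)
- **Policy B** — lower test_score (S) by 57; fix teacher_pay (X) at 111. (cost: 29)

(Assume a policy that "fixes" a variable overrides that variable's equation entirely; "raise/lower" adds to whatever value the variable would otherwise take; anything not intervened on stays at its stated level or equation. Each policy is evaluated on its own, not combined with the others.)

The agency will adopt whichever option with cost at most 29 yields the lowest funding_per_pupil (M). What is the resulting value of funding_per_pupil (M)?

Policy A (X := 165):
  E = 155
  S = 13 − 2·155 = -297
  X = 165
  M = 195 − 3·155 − 4·165 = -930
Policy B (S − 57, X := 111):
  E = 155
  S = 13 − 2·155 (−57 from intervention) = -354
  X = 111
  M = 195 − 3·155 − 4·111 = -714
Comparing — Policy A: M=-930, Policy B: M=-714. Lowest is -930 (Policy A).

-930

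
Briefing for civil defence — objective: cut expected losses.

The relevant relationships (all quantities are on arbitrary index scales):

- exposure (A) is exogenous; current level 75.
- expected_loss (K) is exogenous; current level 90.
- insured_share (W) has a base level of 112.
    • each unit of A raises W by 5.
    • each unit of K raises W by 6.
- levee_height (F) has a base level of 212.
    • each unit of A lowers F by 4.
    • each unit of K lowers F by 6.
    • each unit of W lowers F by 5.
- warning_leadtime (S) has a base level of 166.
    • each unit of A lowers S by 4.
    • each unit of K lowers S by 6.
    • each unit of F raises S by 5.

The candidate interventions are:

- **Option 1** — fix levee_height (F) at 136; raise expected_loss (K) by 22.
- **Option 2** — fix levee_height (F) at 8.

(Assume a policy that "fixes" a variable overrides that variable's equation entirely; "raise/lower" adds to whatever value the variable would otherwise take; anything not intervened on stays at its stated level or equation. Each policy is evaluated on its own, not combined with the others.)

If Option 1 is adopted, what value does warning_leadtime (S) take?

Option 1 (F := 136, K + 22):
  A = 75
  K = 90 + 22 = 112
  W = 112 + 5·75 + 6·112 = 1159
  F = 136
  S = 166 − 4·75 − 6·112 + 5·136 = -126

-126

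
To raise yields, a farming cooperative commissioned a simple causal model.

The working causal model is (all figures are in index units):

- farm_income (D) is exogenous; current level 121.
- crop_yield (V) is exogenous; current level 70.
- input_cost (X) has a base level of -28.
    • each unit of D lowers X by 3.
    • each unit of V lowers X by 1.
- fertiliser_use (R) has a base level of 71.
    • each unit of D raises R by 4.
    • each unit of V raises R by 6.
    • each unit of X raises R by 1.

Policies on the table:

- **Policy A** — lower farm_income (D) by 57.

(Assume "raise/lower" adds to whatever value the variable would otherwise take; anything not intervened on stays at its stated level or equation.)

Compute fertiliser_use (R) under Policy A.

Policy A (D − 57):
  D = 121 − 57 = 64
  V = 70
  X = -28 − 3·64 − 70 = -290
  R = 71 + 4·64 + 6·70 + (-290) = 457

457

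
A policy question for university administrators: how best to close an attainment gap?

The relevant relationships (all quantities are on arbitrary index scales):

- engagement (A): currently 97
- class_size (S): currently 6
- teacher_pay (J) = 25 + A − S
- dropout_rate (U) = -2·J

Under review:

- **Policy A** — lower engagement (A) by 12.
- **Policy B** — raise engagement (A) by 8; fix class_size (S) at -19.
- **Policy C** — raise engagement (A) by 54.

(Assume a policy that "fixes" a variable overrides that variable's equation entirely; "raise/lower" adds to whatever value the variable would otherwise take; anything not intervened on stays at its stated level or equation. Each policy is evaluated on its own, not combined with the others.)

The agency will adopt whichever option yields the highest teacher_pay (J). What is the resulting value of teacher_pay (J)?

Policy A (A − 12):
  A = 97 − 12 = 85
  S = 6
  J = 25 + 85 − 6 = 104
Policy B (A + 8, S := -19):
  A = 97 + 8 = 105
  S = -19
  J = 25 + 105 − (-19) = 149
Policy C (A + 54):
  A = 97 + 54 = 151
  S = 6
  J = 25 + 151 − 6 = 170
Comparing — Policy A: J=104, Policy B: J=149, Policy C: J=170. Highest is 170 (Policy C).

170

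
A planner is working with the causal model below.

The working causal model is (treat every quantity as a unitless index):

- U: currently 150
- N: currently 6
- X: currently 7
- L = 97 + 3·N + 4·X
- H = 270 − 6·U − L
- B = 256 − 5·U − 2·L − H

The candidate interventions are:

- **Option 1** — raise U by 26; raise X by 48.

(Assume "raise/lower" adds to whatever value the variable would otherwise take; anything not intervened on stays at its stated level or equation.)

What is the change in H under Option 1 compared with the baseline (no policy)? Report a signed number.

-348

Baseline:
  U = 150
  N = 6
  X = 7
  L = 97 + 3·6 + 4·7 = 143
  H = 270 − 6·150 − 143 = -773
Option 1 (U + 26, X + 48):
  U = 150 + 26 = 176
  N = 6
  X = 7 + 48 = 55
  L = 97 + 3·6 + 4·55 = 335
  H = 270 − 6·176 − 335 = -1121
Change in H: -1121 − (-773) = -348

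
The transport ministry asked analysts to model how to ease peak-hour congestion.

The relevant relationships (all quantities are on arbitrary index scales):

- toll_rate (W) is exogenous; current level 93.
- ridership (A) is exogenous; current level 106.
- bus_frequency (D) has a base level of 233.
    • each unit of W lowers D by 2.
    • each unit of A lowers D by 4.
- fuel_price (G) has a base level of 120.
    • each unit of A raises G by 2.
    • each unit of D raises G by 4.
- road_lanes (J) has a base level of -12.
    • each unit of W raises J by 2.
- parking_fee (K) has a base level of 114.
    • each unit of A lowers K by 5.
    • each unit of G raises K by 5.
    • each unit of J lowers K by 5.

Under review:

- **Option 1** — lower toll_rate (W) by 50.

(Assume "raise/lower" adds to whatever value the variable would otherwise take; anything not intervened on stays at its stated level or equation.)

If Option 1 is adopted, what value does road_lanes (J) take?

Option 1 (W − 50):
  W = 93 − 50 = 43
  J = -12 + 2·43 = 74

74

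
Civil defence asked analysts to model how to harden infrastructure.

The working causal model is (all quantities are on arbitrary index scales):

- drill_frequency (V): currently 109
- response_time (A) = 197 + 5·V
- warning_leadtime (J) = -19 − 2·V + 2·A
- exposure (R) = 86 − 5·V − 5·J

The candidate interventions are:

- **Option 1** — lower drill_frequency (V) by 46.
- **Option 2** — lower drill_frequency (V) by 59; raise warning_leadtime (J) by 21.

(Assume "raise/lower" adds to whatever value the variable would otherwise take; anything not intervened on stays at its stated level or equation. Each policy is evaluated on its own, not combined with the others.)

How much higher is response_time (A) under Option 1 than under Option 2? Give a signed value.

65

Option 1 (V − 46):
  V = 109 − 46 = 63
  A = 197 + 5·63 = 512
Option 2 (V − 59, J + 21):
  V = 109 − 59 = 50
  A = 197 + 5·50 = 447
A: 512 − 447 = 65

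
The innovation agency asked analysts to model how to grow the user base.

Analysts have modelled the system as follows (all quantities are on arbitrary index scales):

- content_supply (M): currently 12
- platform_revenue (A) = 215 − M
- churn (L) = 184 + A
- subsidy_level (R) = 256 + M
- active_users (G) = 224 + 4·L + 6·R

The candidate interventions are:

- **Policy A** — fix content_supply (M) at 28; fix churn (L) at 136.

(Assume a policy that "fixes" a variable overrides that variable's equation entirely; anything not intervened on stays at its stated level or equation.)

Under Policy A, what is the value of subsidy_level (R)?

Policy A (M := 28, L := 136):
  M = 28
  R = 256 + 28 = 284

284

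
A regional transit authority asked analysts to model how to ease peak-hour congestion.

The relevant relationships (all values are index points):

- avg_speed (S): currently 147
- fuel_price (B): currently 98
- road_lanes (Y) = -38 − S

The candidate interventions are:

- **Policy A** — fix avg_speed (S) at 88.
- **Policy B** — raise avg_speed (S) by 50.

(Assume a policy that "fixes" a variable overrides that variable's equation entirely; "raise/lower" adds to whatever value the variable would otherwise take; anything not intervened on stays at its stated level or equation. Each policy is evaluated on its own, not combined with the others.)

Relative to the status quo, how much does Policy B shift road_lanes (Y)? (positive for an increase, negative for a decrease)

-50

Baseline:
  S = 147
  Y = -38 − 147 = -185
Policy B (S + 50):
  S = 147 + 50 = 197
  Y = -38 − 197 = -235
Change in Y: -235 − (-185) = -50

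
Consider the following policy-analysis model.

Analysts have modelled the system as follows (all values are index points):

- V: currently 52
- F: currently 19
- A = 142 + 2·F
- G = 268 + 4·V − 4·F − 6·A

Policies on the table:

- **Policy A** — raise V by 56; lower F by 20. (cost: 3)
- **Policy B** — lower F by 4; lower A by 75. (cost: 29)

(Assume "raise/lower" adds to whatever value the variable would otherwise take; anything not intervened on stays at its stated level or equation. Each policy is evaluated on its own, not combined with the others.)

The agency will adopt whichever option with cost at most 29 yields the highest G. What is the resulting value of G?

-136

Policy A (V + 56, F − 20):
  V = 52 + 56 = 108
  F = 19 − 20 = -1
  A = 142 + 2·(-1) = 140
  G = 268 + 4·108 − 4·(-1) − 6·140 = -136
Policy B (F − 4, A − 75):
  V = 52
  F = 19 − 4 = 15
  A = 142 + 2·15 (−75 from intervention) = 97
  G = 268 + 4·52 − 4·15 − 6·97 = -166
Comparing — Policy A: G=-136, Policy B: G=-166. Highest is -136 (Policy A).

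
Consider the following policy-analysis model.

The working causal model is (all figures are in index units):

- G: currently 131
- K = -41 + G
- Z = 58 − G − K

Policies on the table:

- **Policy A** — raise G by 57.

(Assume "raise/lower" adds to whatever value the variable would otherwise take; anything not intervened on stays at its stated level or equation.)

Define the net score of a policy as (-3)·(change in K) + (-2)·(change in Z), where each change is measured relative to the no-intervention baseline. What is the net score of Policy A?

Baseline:
  G = 131
  K = -41 + 131 = 90
  Z = 58 − 131 − 90 = -163
Policy A (G + 57):
  G = 131 + 57 = 188
  K = -41 + 188 = 147
  Z = 58 − 188 − 147 = -277
ΔK = 147 − 90 = 57; ΔZ = -277 − (-163) = -114
Score = (-3)·57 + (-2)·(-114) = 57

57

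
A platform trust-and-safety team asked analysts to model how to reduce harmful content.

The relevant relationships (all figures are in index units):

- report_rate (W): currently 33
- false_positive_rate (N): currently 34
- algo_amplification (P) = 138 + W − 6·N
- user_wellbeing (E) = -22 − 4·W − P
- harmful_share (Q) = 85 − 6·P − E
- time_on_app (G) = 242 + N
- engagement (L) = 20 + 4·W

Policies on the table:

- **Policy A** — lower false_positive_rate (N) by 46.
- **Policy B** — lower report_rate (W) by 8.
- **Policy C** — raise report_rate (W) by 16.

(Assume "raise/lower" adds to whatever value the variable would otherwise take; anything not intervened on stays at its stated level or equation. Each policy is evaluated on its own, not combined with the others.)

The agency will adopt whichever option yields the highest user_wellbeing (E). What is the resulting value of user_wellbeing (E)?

Policy A (N − 46):
  W = 33
  N = 34 − 46 = -12
  P = 138 + 33 − 6·(-12) = 243
  E = -22 − 4·33 − 243 = -397
Policy B (W − 8):
  W = 33 − 8 = 25
  N = 34
  P = 138 + 25 − 6·34 = -41
  E = -22 − 4·25 − (-41) = -81
Policy C (W + 16):
  W = 33 + 16 = 49
  N = 34
  P = 138 + 49 − 6·34 = -17
  E = -22 − 4·49 − (-17) = -201
Comparing — Policy A: E=-397, Policy B: E=-81, Policy C: E=-201. Highest is -81 (Policy B).

-81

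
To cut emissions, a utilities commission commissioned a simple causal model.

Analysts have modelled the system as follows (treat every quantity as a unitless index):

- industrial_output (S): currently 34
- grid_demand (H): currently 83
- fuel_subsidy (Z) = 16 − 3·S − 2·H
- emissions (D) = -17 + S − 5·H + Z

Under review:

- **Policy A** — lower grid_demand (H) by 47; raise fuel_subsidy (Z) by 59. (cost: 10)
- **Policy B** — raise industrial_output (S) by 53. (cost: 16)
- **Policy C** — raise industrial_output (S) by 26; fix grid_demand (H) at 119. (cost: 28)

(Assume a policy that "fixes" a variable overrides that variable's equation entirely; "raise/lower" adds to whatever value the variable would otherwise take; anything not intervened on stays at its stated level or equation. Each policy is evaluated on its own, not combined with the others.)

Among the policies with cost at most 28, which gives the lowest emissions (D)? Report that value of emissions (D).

-954

Policy A (H − 47, Z + 59):
  S = 34
  H = 83 − 47 = 36
  Z = 16 − 3·34 − 2·36 (+59 from intervention) = -99
  D = -17 + 34 − 5·36 + (-99) = -262
Policy B (S + 53):
  S = 34 + 53 = 87
  H = 83
  Z = 16 − 3·87 − 2·83 = -411
  D = -17 + 87 − 5·83 + (-411) = -756
Policy C (S + 26, H := 119):
  S = 34 + 26 = 60
  H = 119
  Z = 16 − 3·60 − 2·119 = -402
  D = -17 + 60 − 5·119 + (-402) = -954
Comparing — Policy A: D=-262, Policy B: D=-756, Policy C: D=-954. Lowest is -954 (Policy C).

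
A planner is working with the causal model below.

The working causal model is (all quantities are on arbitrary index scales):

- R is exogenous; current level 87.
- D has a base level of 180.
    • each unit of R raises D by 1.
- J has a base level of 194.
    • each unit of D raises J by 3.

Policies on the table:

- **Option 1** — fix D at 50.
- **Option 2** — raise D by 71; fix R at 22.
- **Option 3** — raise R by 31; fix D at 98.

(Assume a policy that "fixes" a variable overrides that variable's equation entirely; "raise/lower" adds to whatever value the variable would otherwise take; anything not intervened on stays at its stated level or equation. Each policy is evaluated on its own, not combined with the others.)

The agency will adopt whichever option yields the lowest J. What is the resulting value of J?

344

Option 1 (D := 50):
  R = 87
  D = 50
  J = 194 + 3·50 = 344
Option 2 (D + 71, R := 22):
  R = 22
  D = 180 + 22 (+71 from intervention) = 273
  J = 194 + 3·273 = 1013
Option 3 (R + 31, D := 98):
  R = 87 + 31 = 118
  D = 98
  J = 194 + 3·98 = 488
Comparing — Option 1: J=344, Option 2: J=1013, Option 3: J=488. Lowest is 344 (Option 1).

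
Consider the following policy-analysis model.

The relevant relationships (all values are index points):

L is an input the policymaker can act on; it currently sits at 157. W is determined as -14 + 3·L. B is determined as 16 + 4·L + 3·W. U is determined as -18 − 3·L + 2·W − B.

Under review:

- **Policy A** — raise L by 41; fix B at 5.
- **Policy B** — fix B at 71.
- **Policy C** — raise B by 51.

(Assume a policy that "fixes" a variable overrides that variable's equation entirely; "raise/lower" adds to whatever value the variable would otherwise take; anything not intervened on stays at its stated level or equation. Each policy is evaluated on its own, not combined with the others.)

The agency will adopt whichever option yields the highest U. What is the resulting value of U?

Policy A (L + 41, B := 5):
  L = 157 + 41 = 198
  W = -14 + 3·198 = 580
  B = 5
  U = -18 − 3·198 + 2·580 − 5 = 543
Policy B (B := 71):
  L = 157
  W = -14 + 3·157 = 457
  B = 71
  U = -18 − 3·157 + 2·457 − 71 = 354
Policy C (B + 51):
  L = 157
  W = -14 + 3·157 = 457
  B = 16 + 4·157 + 3·457 (+51 from intervention) = 2066
  U = -18 − 3·157 + 2·457 − 2066 = -1641
Comparing — Policy A: U=543, Policy B: U=354, Policy C: U=-1641. Highest is 543 (Policy A).

543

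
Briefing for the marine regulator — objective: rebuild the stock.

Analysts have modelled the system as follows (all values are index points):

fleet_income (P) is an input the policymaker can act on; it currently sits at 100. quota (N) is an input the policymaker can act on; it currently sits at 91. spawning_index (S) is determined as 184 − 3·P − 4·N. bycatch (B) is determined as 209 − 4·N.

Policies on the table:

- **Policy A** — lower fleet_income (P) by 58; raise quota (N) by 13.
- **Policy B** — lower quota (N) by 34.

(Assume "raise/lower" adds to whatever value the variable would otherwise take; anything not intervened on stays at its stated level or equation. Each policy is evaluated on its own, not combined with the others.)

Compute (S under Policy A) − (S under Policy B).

Policy A (P − 58, N + 13):
  P = 100 − 58 = 42
  N = 91 + 13 = 104
  S = 184 − 3·42 − 4·104 = -358
Policy B (N − 34):
  P = 100
  N = 91 − 34 = 57
  S = 184 − 3·100 − 4·57 = -344
S: -358 − (-344) = -14

-14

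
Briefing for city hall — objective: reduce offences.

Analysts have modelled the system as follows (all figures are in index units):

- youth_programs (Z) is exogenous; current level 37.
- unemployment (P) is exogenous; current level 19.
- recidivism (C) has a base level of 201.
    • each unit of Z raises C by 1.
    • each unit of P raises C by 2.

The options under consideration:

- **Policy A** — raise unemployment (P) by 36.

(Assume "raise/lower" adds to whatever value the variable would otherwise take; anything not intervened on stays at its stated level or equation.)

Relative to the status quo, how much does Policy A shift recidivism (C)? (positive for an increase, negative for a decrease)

Baseline:
  Z = 37
  P = 19
  C = 201 + 37 + 2·19 = 276
Policy A (P + 36):
  Z = 37
  P = 19 + 36 = 55
  C = 201 + 37 + 2·55 = 348
Change in C: 348 − 276 = 72

72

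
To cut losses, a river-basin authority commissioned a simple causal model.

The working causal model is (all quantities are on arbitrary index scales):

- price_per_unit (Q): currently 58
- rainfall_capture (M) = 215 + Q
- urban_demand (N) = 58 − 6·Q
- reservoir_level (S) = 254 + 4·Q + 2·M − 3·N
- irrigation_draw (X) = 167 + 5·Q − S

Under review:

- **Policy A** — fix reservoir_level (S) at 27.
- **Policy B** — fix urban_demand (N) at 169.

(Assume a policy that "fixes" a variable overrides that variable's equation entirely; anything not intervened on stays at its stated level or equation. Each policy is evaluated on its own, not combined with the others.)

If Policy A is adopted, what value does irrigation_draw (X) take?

430

Policy A (S := 27):
  Q = 58
  M = 215 + 58 = 273
  N = 58 − 6·58 = -290
  S = 27
  X = 167 + 5·58 − 27 = 430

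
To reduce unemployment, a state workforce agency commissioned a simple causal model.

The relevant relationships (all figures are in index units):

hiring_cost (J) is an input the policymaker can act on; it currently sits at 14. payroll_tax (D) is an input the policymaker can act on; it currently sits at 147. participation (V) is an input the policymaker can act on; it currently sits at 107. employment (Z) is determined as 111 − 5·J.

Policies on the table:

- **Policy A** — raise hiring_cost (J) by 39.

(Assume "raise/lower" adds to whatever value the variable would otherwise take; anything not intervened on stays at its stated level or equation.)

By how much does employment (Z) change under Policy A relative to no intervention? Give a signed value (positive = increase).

Baseline:
  J = 14
  Z = 111 − 5·14 = 41
Policy A (J + 39):
  J = 14 + 39 = 53
  Z = 111 − 5·53 = -154
Change in Z: -154 − 41 = -195

-195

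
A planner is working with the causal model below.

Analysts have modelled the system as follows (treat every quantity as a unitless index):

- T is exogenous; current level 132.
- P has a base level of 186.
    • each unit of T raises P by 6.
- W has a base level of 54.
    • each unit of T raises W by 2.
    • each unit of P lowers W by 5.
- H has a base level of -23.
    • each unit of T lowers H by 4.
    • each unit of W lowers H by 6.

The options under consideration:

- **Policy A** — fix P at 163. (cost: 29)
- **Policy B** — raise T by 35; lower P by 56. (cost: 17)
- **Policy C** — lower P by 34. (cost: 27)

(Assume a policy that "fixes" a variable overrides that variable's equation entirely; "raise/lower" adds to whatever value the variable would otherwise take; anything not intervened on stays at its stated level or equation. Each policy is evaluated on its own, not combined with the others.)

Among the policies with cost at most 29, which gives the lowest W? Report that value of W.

-5272

Policy A (P := 163):
  T = 132
  P = 163
  W = 54 + 2·132 − 5·163 = -497
Policy B (T + 35, P − 56):
  T = 132 + 35 = 167
  P = 186 + 6·167 (−56 from intervention) = 1132
  W = 54 + 2·167 − 5·1132 = -5272
Policy C (P − 34):
  T = 132
  P = 186 + 6·132 (−34 from intervention) = 944
  W = 54 + 2·132 − 5·944 = -4402
Comparing — Policy A: W=-497, Policy B: W=-5272, Policy C: W=-4402. Lowest is -5272 (Policy B).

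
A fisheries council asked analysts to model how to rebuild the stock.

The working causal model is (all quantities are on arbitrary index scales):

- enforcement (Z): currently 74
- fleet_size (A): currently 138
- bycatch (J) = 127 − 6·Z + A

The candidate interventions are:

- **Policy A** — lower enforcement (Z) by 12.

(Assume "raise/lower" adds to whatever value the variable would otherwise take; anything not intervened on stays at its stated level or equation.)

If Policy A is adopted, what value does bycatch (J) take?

-107

Policy A (Z − 12):
  Z = 74 − 12 = 62
  A = 138
  J = 127 − 6·62 + 138 = -107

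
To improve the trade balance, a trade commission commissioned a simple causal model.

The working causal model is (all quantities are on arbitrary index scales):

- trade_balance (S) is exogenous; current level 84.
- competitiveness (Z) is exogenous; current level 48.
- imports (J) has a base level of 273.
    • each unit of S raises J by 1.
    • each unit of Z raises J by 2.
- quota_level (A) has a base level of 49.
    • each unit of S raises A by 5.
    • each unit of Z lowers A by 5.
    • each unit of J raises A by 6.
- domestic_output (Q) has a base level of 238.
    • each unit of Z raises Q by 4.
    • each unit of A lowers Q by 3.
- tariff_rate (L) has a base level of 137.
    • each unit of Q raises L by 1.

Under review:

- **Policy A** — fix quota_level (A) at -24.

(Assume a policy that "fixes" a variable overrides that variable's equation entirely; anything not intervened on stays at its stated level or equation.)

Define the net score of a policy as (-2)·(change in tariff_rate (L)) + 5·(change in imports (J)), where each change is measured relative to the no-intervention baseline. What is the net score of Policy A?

-17826

Baseline:
  S = 84
  Z = 48
  J = 273 + 84 + 2·48 = 453
  A = 49 + 5·84 − 5·48 + 6·453 = 2947
  Q = 238 + 4·48 − 3·2947 = -8411
  L = 137 + (-8411) = -8274
Policy A (A := -24):
  S = 84
  Z = 48
  J = 273 + 84 + 2·48 = 453
  A = -24
  Q = 238 + 4·48 − 3·(-24) = 502
  L = 137 + 502 = 639
ΔL = 639 − (-8274) = 8913; ΔJ = 453 − 453 = 0
Score = (-2)·8913 + 5·0 = -17826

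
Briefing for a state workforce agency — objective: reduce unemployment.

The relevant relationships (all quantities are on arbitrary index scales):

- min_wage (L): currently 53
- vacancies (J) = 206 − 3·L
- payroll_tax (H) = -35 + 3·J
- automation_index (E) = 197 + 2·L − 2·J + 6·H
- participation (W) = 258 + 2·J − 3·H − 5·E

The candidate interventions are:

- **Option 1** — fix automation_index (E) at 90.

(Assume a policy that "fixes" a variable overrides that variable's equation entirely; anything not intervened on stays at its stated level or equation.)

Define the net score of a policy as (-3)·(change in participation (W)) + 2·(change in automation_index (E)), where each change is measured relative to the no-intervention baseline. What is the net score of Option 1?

Baseline:
  L = 53
  J = 206 − 3·53 = 47
  H = -35 + 3·47 = 106
  E = 197 + 2·53 − 2·47 + 6·106 = 845
  W = 258 + 2·47 − 3·106 − 5·845 = -4191
Option 1 (E := 90):
  L = 53
  J = 206 − 3·53 = 47
  H = -35 + 3·47 = 106
  E = 90
  W = 258 + 2·47 − 3·106 − 5·90 = -416
ΔW = -416 − (-4191) = 3775; ΔE = 90 − 845 = -755
Score = (-3)·3775 + 2·(-755) = -12835

-12835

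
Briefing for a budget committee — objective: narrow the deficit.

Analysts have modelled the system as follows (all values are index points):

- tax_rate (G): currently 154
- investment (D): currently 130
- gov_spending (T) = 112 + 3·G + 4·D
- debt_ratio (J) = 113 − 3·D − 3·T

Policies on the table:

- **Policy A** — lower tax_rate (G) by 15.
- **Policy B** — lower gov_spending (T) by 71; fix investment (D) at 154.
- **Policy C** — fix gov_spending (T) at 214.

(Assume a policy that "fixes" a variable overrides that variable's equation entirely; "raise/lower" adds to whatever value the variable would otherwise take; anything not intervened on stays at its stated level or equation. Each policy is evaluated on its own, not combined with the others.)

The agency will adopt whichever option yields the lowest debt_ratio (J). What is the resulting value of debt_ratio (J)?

-3706

Policy A (G − 15):
  G = 154 − 15 = 139
  D = 130
  T = 112 + 3·139 + 4·130 = 1049
  J = 113 − 3·130 − 3·1049 = -3424
Policy B (T − 71, D := 154):
  G = 154
  D = 154
  T = 112 + 3·154 + 4·154 (−71 from intervention) = 1119
  J = 113 − 3·154 − 3·1119 = -3706
Policy C (T := 214):
  G = 154
  D = 130
  T = 214
  J = 113 − 3·130 − 3·214 = -919
Comparing — Policy A: J=-3424, Policy B: J=-3706, Policy C: J=-919. Lowest is -3706 (Policy B).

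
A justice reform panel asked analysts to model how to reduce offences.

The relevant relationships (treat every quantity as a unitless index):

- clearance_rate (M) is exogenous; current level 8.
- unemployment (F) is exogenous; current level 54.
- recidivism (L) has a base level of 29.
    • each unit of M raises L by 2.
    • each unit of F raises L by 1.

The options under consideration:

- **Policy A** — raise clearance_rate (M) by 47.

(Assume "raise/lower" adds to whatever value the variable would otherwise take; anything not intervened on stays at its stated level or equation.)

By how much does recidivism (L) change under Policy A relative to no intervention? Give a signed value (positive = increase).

94

Baseline:
  M = 8
  F = 54
  L = 29 + 2·8 + 54 = 99
Policy A (M + 47):
  M = 8 + 47 = 55
  F = 54
  L = 29 + 2·55 + 54 = 193
Change in L: 193 − 99 = 94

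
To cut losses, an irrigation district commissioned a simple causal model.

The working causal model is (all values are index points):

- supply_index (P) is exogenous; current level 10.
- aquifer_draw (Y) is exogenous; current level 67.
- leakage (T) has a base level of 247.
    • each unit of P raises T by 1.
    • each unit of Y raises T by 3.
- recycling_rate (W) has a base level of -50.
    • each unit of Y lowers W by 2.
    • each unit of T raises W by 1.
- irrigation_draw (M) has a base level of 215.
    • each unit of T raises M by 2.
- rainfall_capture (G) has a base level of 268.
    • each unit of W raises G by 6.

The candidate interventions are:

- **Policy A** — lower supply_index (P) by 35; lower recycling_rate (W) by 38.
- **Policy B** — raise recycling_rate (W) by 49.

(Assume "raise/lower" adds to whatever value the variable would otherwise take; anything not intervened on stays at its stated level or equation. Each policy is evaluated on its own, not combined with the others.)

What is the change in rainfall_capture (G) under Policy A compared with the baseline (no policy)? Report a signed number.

-438

Baseline:
  P = 10
  Y = 67
  T = 247 + 10 + 3·67 = 458
  W = -50 − 2·67 + 458 = 274
  G = 268 + 6·274 = 1912
Policy A (P − 35, W − 38):
  P = 10 − 35 = -25
  Y = 67
  T = 247 + (-25) + 3·67 = 423
  W = -50 − 2·67 + 423 (−38 from intervention) = 201
  G = 268 + 6·201 = 1474
Change in G: 1474 − 1912 = -438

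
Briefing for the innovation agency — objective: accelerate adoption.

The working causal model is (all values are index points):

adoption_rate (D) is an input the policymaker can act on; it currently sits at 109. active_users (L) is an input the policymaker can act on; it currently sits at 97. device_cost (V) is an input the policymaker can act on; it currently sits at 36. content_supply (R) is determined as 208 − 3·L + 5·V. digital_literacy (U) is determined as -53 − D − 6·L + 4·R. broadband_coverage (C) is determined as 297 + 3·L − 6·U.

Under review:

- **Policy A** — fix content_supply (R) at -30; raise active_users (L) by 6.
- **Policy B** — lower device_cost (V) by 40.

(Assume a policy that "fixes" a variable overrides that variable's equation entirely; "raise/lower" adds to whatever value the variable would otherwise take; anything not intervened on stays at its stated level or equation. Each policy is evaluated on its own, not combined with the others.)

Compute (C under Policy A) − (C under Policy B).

-1518

Policy A (R := -30, L + 6):
  D = 109
  L = 97 + 6 = 103
  V = 36
  R = -30
  U = -53 − 109 − 6·103 + 4·(-30) = -900
  C = 297 + 3·103 − 6·(-900) = 6006
Policy B (V − 40):
  D = 109
  L = 97
  V = 36 − 40 = -4
  R = 208 − 3·97 + 5·(-4) = -103
  U = -53 − 109 − 6·97 + 4·(-103) = -1156
  C = 297 + 3·97 − 6·(-1156) = 7524
C: 6006 − 7524 = -1518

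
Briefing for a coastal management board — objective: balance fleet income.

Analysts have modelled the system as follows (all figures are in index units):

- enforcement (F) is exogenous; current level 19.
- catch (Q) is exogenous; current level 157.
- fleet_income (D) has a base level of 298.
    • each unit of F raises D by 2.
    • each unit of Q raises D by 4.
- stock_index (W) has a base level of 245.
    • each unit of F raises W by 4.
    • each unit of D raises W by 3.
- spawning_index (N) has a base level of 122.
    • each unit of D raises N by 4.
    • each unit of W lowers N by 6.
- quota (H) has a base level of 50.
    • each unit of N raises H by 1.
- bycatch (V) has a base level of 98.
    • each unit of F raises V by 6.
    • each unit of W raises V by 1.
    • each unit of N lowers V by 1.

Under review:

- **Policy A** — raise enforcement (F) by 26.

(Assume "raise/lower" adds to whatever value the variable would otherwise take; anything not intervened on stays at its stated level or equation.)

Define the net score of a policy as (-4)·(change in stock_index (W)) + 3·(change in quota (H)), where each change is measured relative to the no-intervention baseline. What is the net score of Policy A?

Baseline:
  F = 19
  Q = 157
  D = 298 + 2·19 + 4·157 = 964
  W = 245 + 4·19 + 3·964 = 3213
  N = 122 + 4·964 − 6·3213 = -15300
  H = 50 + (-15300) = -15250
Policy A (F + 26):
  F = 19 + 26 = 45
  Q = 157
  D = 298 + 2·45 + 4·157 = 1016
  W = 245 + 4·45 + 3·1016 = 3473
  N = 122 + 4·1016 − 6·3473 = -16652
  H = 50 + (-16652) = -16602
ΔW = 3473 − 3213 = 260; ΔH = -16602 − (-15250) = -1352
Score = (-4)·260 + 3·(-1352) = -5096

-5096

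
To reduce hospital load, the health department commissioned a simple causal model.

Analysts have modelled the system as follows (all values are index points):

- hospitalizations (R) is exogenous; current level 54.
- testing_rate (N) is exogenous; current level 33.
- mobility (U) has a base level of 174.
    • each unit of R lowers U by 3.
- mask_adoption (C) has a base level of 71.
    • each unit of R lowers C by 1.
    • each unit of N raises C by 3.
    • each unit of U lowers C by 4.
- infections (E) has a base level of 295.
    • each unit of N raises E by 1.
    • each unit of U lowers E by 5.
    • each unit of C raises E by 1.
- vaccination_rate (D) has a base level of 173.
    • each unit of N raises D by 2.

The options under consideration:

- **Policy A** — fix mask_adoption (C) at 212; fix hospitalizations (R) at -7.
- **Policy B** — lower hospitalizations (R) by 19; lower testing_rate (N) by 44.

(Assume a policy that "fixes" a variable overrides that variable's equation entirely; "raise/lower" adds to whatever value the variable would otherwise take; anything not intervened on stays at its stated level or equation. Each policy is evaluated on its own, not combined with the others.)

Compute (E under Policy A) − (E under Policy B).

Policy A (C := 212, R := -7):
  R = -7
  N = 33
  U = 174 − 3·(-7) = 195
  C = 212
  E = 295 + 33 − 5·195 + 212 = -435
Policy B (R − 19, N − 44):
  R = 54 − 19 = 35
  N = 33 − 44 = -11
  U = 174 − 3·35 = 69
  C = 71 − 35 + 3·(-11) − 4·69 = -273
  E = 295 + (-11) − 5·69 + (-273) = -334
E: -435 − (-334) = -101

-101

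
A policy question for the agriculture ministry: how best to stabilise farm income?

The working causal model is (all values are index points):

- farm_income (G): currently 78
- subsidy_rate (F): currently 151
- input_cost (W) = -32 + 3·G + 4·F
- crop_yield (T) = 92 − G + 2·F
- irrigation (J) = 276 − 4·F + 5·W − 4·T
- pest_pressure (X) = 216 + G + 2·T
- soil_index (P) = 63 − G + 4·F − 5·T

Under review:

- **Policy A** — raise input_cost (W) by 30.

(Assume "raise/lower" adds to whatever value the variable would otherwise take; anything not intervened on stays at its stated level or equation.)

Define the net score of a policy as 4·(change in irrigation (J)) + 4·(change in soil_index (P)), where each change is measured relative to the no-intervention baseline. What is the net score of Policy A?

Baseline:
  G = 78
  F = 151
  W = -32 + 3·78 + 4·151 = 806
  T = 92 − 78 + 2·151 = 316
  J = 276 − 4·151 + 5·806 − 4·316 = 2438
  P = 63 − 78 + 4·151 − 5·316 = -991
Policy A (W + 30):
  G = 78
  F = 151
  W = -32 + 3·78 + 4·151 (+30 from intervention) = 836
  T = 92 − 78 + 2·151 = 316
  J = 276 − 4·151 + 5·836 − 4·316 = 2588
  P = 63 − 78 + 4·151 − 5·316 = -991
ΔJ = 2588 − 2438 = 150; ΔP = -991 − (-991) = 0
Score = 4·150 + 4·0 = 600

600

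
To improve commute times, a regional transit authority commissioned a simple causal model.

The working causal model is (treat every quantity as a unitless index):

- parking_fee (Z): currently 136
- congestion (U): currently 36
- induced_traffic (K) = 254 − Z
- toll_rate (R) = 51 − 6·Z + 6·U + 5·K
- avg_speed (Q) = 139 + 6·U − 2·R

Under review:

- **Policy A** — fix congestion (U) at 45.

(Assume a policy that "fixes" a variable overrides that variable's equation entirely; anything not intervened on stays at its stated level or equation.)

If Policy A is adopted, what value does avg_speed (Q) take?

Policy A (U := 45):
  Z = 136
  U = 45
  K = 254 − 136 = 118
  R = 51 − 6·136 + 6·45 + 5·118 = 95
  Q = 139 + 6·45 − 2·95 = 219

219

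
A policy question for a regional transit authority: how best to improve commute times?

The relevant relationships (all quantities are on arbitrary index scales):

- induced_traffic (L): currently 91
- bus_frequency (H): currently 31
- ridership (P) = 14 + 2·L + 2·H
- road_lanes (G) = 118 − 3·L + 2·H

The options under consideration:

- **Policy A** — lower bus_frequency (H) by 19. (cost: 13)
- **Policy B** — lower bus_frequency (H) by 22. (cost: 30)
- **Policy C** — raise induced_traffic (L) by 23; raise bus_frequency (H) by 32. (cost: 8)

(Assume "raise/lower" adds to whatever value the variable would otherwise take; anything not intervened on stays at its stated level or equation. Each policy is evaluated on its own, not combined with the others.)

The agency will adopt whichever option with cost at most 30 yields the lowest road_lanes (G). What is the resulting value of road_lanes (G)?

Policy A (H − 19):
  L = 91
  H = 31 − 19 = 12
  G = 118 − 3·91 + 2·12 = -131
Policy B (H − 22):
  L = 91
  H = 31 − 22 = 9
  G = 118 − 3·91 + 2·9 = -137
Policy C (L + 23, H + 32):
  L = 91 + 23 = 114
  H = 31 + 32 = 63
  G = 118 − 3·114 + 2·63 = -98
Comparing — Policy A: G=-131, Policy B: G=-137, Policy C: G=-98. Lowest is -137 (Policy B).

-137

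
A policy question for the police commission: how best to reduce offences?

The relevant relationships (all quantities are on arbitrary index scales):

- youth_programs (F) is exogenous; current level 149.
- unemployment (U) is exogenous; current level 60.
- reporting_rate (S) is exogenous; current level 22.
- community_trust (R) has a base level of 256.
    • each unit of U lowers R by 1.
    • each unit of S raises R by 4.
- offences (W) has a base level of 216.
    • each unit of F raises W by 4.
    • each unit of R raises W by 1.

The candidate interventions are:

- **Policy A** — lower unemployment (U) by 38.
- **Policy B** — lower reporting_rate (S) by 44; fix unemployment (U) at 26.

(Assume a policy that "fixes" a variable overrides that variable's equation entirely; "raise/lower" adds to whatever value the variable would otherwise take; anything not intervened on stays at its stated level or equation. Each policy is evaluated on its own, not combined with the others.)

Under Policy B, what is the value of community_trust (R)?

142

Policy B (S − 44, U := 26):
  U = 26
  S = 22 − 44 = -22
  R = 256 − 26 + 4·(-22) = 142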